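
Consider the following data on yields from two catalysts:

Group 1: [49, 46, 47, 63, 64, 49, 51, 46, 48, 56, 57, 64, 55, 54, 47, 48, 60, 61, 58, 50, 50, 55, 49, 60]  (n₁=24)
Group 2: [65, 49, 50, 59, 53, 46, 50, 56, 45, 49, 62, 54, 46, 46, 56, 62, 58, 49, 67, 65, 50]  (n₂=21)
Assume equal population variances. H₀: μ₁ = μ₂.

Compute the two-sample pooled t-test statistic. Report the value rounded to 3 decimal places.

x̄₁=53.625, s₁=6.056, n₁=24
x̄₂=54.143, s₂=7.016, n₂=21
s_p² = [23·6.056² + 20·7.016²]/43 = 42.5162
SE = √(s_p²·(1/24+1/21)) = 1.9484
t = (53.625−54.143)/1.9484 = -0.2658
df = 43

test statistic = -0.266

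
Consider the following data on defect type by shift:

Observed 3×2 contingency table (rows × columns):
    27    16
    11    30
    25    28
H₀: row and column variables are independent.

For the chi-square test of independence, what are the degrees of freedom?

df = (r−1)(c−1) = (3−1)·(2−1) = 2

degrees of freedom = 2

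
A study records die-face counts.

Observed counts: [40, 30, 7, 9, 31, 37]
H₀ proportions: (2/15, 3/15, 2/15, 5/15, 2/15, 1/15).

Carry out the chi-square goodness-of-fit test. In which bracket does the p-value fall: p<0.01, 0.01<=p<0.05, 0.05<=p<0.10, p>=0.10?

p-value bracket: p<0.01

n = 154; E_i = n·p_i = [20.53, 30.80, 20.53, 51.33, 20.53, 10.27]
χ² = (40−20.53)²/20.53 + (30−30.80)²/30.80 + (7−20.53)²/20.53 + (9−51.33)²/51.33 + (31−20.53)²/20.53 + (37−10.27)²/10.27 = 137.2532
df = 5
p-value (upper-tail) = 0.00000
→ bracket: p<0.01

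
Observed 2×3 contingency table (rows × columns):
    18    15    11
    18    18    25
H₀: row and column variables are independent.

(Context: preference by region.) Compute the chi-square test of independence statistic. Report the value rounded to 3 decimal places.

test statistic = 3.045

Row totals [44, 61], col totals [36, 33, 36], n=105
χ² = (18−15.09)²/15.09 + (15−13.83)²/13.83 + (11−15.09)²/15.09 + (18−20.91)²/20.91 + (18−19.17)²/19.17 + (25−20.91)²/20.91 = 3.0446
df = 2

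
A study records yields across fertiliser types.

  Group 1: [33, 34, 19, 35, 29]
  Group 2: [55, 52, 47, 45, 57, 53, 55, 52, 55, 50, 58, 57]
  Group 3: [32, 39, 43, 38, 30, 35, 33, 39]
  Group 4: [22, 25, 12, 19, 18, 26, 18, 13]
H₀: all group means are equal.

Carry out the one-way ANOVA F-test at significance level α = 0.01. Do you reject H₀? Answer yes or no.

reject H₀: yes

Group means [30.00, 53.00, 36.12, 19.12], grand mean 37.212
SSB = Σnᵢ(x̄ᵢ−x̄)² = 5877.765; SSW = ΣΣ(x−x̄ᵢ)² = 665.750
MSB = 5877.765/3 = 1959.2551; MSW = 665.750/29 = 22.9569
F = MSB/MSW = 85.3449
df = (3, 29)
p-value (upper-tail) = 0.00000
At α=0.01: p < α → reject H₀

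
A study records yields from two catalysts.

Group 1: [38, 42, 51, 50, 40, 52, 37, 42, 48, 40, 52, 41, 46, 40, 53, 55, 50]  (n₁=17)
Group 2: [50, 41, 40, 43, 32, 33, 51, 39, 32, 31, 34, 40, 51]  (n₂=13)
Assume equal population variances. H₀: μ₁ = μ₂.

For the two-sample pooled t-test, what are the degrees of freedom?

df = n₁ + n₂ − 2 = 17 + 13 − 2 = 28

degrees of freedom = 28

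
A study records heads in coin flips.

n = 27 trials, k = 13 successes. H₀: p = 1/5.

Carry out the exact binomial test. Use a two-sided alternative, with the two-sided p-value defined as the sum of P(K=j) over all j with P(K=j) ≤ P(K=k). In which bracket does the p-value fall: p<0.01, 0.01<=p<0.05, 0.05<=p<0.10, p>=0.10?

Exact binomial: n=27, k=13, p₀=1/5=0.2000
P(X=j) = C(n,j)·p₀^j·(1−p₀)^(n−j); p = Σ P(X=j) over j with P(X=j) ≤ P(X=13)
p-value (two-sided) = 0.00095
→ bracket: p<0.01

p-value bracket: p<0.01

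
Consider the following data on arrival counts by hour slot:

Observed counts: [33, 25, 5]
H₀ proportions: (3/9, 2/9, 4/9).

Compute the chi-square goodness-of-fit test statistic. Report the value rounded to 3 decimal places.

test statistic = 34.393

n = 63; E_i = n·p_i = [21.00, 14.00, 28.00]
χ² = (33−21.00)²/21.00 + (25−14.00)²/14.00 + (5−28.00)²/28.00 = 34.3929
df = 2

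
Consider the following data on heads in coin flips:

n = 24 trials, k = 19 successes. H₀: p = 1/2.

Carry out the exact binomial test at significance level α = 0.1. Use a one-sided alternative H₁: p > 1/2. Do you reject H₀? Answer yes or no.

reject H₀: yes

Exact binomial: n=24, k=19, p₀=1/2=0.5000
P(X≥19) from Σ C(n,i)·p₀^i·(1−p₀)^(n−i)
p-value (one-sided, H₁ greater) = 0.00331
At α=0.1: p < α → reject H₀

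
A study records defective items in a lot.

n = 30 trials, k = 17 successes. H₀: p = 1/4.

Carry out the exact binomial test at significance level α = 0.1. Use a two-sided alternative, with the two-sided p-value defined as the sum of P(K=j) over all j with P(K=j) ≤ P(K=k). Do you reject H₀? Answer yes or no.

reject H₀: yes

Exact binomial: n=30, k=17, p₀=1/4=0.2500
P(X=j) = C(n,j)·p₀^j·(1−p₀)^(n−j); p = Σ P(X=j) over j with P(X=j) ≤ P(X=17)
p-value (two-sided) = 0.00022
At α=0.1: p < α → reject H₀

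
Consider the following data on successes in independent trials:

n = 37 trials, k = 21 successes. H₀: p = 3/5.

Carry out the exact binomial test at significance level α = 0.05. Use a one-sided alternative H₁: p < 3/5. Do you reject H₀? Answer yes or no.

reject H₀: no

Exact binomial: n=37, k=21, p₀=3/5=0.6000
P(X≤21) from Σ C(n,i)·p₀^i·(1−p₀)^(n−i)
p-value (one-sided, H₁ less) = 0.40320
At α=0.05: p ≥ α → fail to reject H₀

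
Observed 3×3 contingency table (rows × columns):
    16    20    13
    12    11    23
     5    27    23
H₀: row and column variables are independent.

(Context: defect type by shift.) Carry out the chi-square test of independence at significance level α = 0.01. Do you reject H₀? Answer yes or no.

reject H₀: yes

Row totals [49, 46, 55], col totals [33, 58, 59], n=150
χ² = (16−10.78)²/10.78 + (20−18.95)²/18.95 + (13−19.27)²/19.27 + (12−10.12)²/10.12 + (11−17.79)²/17.79 + (23−18.09)²/18.09 + (5−12.10)²/12.10 + (27−21.27)²/21.27 + (23−21.63)²/21.63 = 14.6957
df = 4
p-value (upper-tail) = 0.00538
At α=0.01: p < α → reject H₀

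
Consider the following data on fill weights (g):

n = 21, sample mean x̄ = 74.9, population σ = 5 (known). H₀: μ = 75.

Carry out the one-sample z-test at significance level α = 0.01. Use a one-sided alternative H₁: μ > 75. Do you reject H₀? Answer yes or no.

reject H₀: no

SE = σ/√n = 5/√21 = 1.0911
z = (x̄−μ₀)/SE = (74.9−75)/1.0911 = -0.0917
p-value (one-sided, H₁ greater) = 0.53651
At α=0.01: p ≥ α → fail to reject H₀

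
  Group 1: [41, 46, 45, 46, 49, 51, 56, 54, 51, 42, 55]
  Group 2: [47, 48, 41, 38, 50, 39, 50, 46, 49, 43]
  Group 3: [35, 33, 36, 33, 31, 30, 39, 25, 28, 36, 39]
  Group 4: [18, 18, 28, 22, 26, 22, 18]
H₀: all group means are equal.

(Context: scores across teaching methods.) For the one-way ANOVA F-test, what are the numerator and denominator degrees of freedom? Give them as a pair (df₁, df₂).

degrees of freedom = [3, 35]

k = 4 groups, N = 39 total
df = (k−1, N−k) = (4−1, 39−4) = (3, 35)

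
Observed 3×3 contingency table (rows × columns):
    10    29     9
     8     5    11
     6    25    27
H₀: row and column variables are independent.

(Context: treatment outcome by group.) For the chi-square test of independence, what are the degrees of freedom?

degrees of freedom = 4

df = (r−1)(c−1) = (3−1)·(3−1) = 4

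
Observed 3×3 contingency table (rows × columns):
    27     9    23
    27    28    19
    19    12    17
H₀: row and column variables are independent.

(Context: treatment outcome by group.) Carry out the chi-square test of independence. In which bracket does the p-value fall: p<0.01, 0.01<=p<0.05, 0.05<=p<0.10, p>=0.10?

p-value bracket: 0.05<=p<0.10

Row totals [59, 74, 48], col totals [73, 49, 59], n=181
χ² = (27−23.80)²/23.80 + (9−15.97)²/15.97 + (23−19.23)²/19.23 + (27−29.85)²/29.85 + (28−20.03)²/20.03 + (19−24.12)²/24.12 + (19−19.36)²/19.36 + (12−12.99)²/12.99 + (17−15.65)²/15.65 = 8.9402
df = 4
p-value (upper-tail) = 0.06261
→ bracket: 0.05<=p<0.10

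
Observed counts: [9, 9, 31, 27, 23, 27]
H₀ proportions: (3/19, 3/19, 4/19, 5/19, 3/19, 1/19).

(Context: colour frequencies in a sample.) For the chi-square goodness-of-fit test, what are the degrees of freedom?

df = k − 1 = 6 − 1 = 5

degrees of freedom = 5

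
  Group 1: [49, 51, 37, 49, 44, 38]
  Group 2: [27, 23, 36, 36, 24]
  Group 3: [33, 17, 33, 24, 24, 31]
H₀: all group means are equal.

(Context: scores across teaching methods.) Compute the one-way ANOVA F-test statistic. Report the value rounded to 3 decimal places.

test statistic = 13.890

Group means [44.67, 29.20, 27.00], grand mean 33.882
SSB = Σnᵢ(x̄ᵢ−x̄)² = 1091.631; SSW = ΣΣ(x−x̄ᵢ)² = 550.133
MSB = 1091.631/2 = 545.8157; MSW = 550.133/14 = 39.2952
F = MSB/MSW = 13.8901
df = (2, 14)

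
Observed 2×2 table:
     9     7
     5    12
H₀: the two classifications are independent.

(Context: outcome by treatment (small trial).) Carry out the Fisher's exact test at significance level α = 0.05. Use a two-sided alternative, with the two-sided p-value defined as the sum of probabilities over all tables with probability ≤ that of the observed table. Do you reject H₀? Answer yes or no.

Margins: r₁=16, r₂=17, c₁=14, c₂=19, n=33
p_obs = C(16,9)·C(17,5)/C(33,14); sum pmf over tables with pmf ≤ p_obs
p-value (two-sided) = 0.16632
At α=0.05: p ≥ α → fail to reject H₀

reject H₀: no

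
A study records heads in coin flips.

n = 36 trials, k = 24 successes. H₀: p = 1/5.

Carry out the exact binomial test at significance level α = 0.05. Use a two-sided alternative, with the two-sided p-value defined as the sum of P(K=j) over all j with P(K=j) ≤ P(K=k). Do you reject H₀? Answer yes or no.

Exact binomial: n=36, k=24, p₀=1/5=0.2000
P(X=j) = C(n,j)·p₀^j·(1−p₀)^(n−j); p = Σ P(X=j) over j with P(X=j) ≤ P(X=24)
p-value (two-sided) = 0.00000
At α=0.05: p < α → reject H₀

reject H₀: yes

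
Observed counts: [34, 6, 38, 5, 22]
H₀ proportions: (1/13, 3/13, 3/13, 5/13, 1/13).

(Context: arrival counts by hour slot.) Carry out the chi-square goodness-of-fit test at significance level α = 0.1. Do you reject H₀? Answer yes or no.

n = 105; E_i = n·p_i = [8.08, 24.23, 24.23, 40.38, 8.08]
χ² = (34−8.08)²/8.08 + (6−24.23)²/24.23 + (38−24.23)²/24.23 + (5−40.38)²/40.38 + (22−8.08)²/8.08 = 159.7460
df = 4
p-value (upper-tail) = 0.00000
At α=0.1: p < α → reject H₀

reject H₀: yes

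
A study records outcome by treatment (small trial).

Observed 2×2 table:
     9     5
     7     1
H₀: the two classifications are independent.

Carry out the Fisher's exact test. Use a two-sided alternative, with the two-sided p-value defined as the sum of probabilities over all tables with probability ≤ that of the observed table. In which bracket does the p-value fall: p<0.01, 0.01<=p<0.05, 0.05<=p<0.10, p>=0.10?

Margins: r₁=14, r₂=8, c₁=16, c₂=6, n=22
p_obs = C(14,9)·C(8,7)/C(22,16); sum pmf over tables with pmf ≤ p_obs
p-value (two-sided) = 0.35116
→ bracket: p>=0.10

p-value bracket: p>=0.10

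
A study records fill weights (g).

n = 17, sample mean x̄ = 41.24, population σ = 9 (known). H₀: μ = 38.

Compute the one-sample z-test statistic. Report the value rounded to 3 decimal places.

SE = σ/√n = 9/√17 = 2.1828
z = (x̄−μ₀)/SE = (41.24−38)/2.1828 = 1.4843

test statistic = 1.484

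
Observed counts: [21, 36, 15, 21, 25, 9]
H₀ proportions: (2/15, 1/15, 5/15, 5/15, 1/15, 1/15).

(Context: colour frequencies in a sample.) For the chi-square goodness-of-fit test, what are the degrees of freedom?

df = k − 1 = 6 − 1 = 5

degrees of freedom = 5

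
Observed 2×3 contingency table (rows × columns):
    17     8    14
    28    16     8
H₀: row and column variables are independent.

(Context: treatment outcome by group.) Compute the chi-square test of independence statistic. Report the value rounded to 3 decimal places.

Row totals [39, 52], col totals [45, 24, 22], n=91
χ² = (17−19.29)²/19.29 + (8−10.29)²/10.29 + (14−9.43)²/9.43 + (28−25.71)²/25.71 + (16−13.71)²/13.71 + (8−12.57)²/12.57 = 5.2418
df = 2

test statistic = 5.242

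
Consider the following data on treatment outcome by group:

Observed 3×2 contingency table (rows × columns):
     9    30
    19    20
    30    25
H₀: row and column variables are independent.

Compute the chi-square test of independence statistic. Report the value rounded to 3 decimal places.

test statistic = 9.775

Row totals [39, 39, 55], col totals [58, 75], n=133
χ² = (9−17.01)²/17.01 + (30−21.99)²/21.99 + (19−17.01)²/17.01 + (20−21.99)²/21.99 + (30−23.98)²/23.98 + (25−31.02)²/31.02 = 9.7746
df = 2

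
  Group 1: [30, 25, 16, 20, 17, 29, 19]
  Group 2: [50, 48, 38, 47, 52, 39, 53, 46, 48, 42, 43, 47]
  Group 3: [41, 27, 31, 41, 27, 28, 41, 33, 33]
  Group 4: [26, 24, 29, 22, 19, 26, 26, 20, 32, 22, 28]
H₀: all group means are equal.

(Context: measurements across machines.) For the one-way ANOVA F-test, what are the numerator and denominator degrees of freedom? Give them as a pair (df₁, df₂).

degrees of freedom = [3, 35]

k = 4 groups, N = 39 total
df = (k−1, N−k) = (4−1, 39−4) = (3, 35)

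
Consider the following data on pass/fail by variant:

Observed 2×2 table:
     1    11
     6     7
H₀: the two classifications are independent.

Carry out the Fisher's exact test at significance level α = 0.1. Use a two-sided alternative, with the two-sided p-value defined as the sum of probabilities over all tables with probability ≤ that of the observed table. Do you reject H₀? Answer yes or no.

Margins: r₁=12, r₂=13, c₁=7, c₂=18, n=25
p_obs = C(12,1)·C(13,6)/C(25,7); sum pmf over tables with pmf ≤ p_obs
p-value (two-sided) = 0.07304
At α=0.1: p < α → reject H₀

reject H₀: yes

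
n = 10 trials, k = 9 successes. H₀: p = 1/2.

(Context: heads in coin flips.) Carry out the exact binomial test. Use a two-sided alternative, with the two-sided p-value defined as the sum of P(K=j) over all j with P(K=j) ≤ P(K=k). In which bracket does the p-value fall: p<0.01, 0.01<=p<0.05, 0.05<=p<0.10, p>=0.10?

p-value bracket: 0.01<=p<0.05

Exact binomial: n=10, k=9, p₀=1/2=0.5000
P(X=j) = C(n,j)·p₀^j·(1−p₀)^(n−j); p = Σ P(X=j) over j with P(X=j) ≤ P(X=9)
p-value (two-sided) = 0.02148
→ bracket: 0.01<=p<0.05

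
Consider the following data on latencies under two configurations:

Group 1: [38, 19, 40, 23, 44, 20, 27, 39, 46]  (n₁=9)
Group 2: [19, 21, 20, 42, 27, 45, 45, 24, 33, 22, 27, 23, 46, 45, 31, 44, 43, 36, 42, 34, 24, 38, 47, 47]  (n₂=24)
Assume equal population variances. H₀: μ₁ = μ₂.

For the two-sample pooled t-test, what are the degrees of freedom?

degrees of freedom = 31

df = n₁ + n₂ − 2 = 9 + 24 − 2 = 31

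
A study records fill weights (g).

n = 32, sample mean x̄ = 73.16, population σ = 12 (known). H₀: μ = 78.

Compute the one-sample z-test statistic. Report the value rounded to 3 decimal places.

SE = σ/√n = 12/√32 = 2.1213
z = (x̄−μ₀)/SE = (73.16−78)/2.1213 = -2.2816

test statistic = -2.282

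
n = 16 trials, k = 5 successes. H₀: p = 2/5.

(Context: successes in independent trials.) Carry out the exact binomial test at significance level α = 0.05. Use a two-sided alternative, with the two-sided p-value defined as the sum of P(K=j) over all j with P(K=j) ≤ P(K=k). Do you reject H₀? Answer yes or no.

Exact binomial: n=16, k=5, p₀=2/5=0.4000
P(X=j) = C(n,j)·p₀^j·(1−p₀)^(n−j); p = Σ P(X=j) over j with P(X=j) ≤ P(X=5)
p-value (two-sided) = 0.61278
At α=0.05: p ≥ α → fail to reject H₀

reject H₀: no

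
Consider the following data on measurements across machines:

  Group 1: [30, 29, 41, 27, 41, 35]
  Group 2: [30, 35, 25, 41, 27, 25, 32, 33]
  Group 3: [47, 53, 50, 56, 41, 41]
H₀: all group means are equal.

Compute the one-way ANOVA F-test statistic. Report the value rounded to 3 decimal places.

Group means [33.83, 31.00, 48.00], grand mean 36.950
SSB = Σnᵢ(x̄ᵢ−x̄)² = 1074.117; SSW = ΣΣ(x−x̄ᵢ)² = 590.833
MSB = 1074.117/2 = 537.0583; MSW = 590.833/17 = 34.7549
F = MSB/MSW = 15.4527
df = (2, 17)

test statistic = 15.453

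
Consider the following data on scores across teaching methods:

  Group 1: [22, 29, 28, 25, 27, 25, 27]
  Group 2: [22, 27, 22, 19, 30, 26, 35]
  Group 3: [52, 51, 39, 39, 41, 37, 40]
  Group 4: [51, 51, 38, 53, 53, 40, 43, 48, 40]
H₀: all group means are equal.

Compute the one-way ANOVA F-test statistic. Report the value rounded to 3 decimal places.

Group means [26.14, 25.86, 42.71, 46.33], grand mean 36.000
SSB = Σnᵢ(x̄ᵢ−x̄)² = 2676.857; SSW = ΣΣ(x−x̄ᵢ)² = 733.143
MSB = 2676.857/3 = 892.2857; MSW = 733.143/26 = 28.1978
F = MSB/MSW = 31.6438
df = (3, 26)

test statistic = 31.644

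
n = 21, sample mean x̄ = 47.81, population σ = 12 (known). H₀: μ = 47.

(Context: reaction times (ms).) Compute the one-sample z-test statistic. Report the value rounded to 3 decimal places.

test statistic = 0.309

SE = σ/√n = 12/√21 = 2.6186
z = (x̄−μ₀)/SE = (47.81−47)/2.6186 = 0.3093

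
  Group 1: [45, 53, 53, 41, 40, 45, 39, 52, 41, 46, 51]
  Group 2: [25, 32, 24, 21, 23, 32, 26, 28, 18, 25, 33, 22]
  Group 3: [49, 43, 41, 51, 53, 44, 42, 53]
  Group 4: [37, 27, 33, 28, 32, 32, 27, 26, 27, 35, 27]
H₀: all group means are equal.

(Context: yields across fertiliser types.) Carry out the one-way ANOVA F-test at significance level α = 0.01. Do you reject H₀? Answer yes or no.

reject H₀: yes

Group means [46.00, 25.75, 47.00, 30.09], grand mean 36.238
SSB = Σnᵢ(x̄ᵢ−x̄)² = 3710.460; SSW = ΣΣ(x−x̄ᵢ)² = 865.159
MSB = 3710.460/3 = 1236.8200; MSW = 865.159/38 = 22.7673
F = MSB/MSW = 54.3243
df = (3, 38)
p-value (upper-tail) = 0.00000
At α=0.01: p < α → reject H₀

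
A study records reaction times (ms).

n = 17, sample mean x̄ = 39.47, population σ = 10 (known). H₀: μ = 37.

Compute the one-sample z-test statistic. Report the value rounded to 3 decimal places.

test statistic = 1.018

SE = σ/√n = 10/√17 = 2.4254
z = (x̄−μ₀)/SE = (39.47−37)/2.4254 = 1.0184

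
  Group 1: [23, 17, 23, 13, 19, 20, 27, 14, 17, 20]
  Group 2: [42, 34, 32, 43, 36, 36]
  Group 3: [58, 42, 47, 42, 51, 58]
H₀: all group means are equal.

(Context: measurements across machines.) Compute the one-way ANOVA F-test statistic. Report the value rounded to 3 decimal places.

test statistic = 65.481

Group means [19.30, 37.17, 49.67], grand mean 32.455
SSB = Σnᵢ(x̄ᵢ−x̄)² = 3641.188; SSW = ΣΣ(x−x̄ᵢ)² = 528.267
MSB = 3641.188/2 = 1820.5939; MSW = 528.267/19 = 27.8035
F = MSB/MSW = 65.4807
df = (2, 19)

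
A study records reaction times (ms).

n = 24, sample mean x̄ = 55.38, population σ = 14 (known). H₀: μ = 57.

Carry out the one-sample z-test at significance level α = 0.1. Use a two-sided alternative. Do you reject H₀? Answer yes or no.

SE = σ/√n = 14/√24 = 2.8577
z = (x̄−μ₀)/SE = (55.38−57)/2.8577 = -0.5669
p-value (two-sided) = 0.57079
At α=0.1: p ≥ α → fail to reject H₀

reject H₀: no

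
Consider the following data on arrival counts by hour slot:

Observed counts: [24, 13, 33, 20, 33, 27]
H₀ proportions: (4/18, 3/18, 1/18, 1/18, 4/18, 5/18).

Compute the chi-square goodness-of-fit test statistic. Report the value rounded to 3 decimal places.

n = 150; E_i = n·p_i = [33.33, 25.00, 8.33, 8.33, 33.33, 41.67]
χ² = (24−33.33)²/33.33 + (13−25.00)²/25.00 + (33−8.33)²/8.33 + (20−8.33)²/8.33 + (33−33.33)²/33.33 + (27−41.67)²/41.67 = 102.8860
df = 5

test statistic = 102.886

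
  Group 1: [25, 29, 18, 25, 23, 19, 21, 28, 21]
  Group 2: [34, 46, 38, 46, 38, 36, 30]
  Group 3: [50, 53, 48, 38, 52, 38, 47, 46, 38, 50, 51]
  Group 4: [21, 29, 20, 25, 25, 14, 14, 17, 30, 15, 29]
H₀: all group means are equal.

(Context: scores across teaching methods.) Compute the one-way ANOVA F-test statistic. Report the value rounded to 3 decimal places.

Group means [23.22, 38.29, 46.45, 21.73], grand mean 32.289
SSB = Σnᵢ(x̄ᵢ−x̄)² = 4425.923; SSW = ΣΣ(x−x̄ᵢ)² = 1051.893
MSB = 4425.923/3 = 1475.3075; MSW = 1051.893/34 = 30.9380
F = MSB/MSW = 47.6859
df = (3, 34)

test statistic = 47.686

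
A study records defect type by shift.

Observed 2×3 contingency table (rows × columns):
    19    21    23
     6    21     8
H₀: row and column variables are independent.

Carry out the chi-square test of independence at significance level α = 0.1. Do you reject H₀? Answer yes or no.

reject H₀: yes

Row totals [63, 35], col totals [25, 42, 31], n=98
χ² = (19−16.07)²/16.07 + (21−27.00)²/27.00 + (23−19.93)²/19.93 + (6−8.93)²/8.93 + (21−15.00)²/15.00 + (8−11.07)²/11.07 = 6.5530
df = 2
p-value (upper-tail) = 0.03776
At α=0.1: p < α → reject H₀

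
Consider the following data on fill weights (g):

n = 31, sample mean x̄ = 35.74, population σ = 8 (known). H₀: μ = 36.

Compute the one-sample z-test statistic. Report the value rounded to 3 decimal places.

test statistic = -0.181

SE = σ/√n = 8/√31 = 1.4368
z = (x̄−μ₀)/SE = (35.74−36)/1.4368 = -0.1810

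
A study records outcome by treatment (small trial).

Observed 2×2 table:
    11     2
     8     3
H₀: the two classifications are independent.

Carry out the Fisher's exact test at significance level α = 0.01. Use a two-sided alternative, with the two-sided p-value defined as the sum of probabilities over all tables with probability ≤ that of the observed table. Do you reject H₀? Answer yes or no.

Margins: r₁=13, r₂=11, c₁=19, c₂=5, n=24
p_obs = C(13,11)·C(11,8)/C(24,19); sum pmf over tables with pmf ≤ p_obs
p-value (two-sided) = 0.62992
At α=0.01: p ≥ α → fail to reject H₀

reject H₀: no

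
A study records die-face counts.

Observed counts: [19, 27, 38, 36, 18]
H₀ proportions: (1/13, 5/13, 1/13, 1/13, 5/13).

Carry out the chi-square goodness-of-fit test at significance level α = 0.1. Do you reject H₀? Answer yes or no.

n = 138; E_i = n·p_i = [10.62, 53.08, 10.62, 10.62, 53.08]
χ² = (19−10.62)²/10.62 + (27−53.08)²/53.08 + (38−10.62)²/10.62 + (36−10.62)²/10.62 + (18−53.08)²/53.08 = 173.9623
df = 4
p-value (upper-tail) = 0.00000
At α=0.1: p < α → reject H₀

reject H₀: yes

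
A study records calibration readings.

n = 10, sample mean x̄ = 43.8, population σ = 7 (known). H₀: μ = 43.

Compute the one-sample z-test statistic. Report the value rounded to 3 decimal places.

test statistic = 0.361

SE = σ/√n = 7/√10 = 2.2136
z = (x̄−μ₀)/SE = (43.8−43)/2.2136 = 0.3614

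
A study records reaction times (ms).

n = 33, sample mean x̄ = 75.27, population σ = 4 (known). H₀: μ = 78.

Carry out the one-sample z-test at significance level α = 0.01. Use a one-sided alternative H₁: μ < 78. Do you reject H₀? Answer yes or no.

SE = σ/√n = 4/√33 = 0.6963
z = (x̄−μ₀)/SE = (75.27−78)/0.6963 = -3.9207
p-value (one-sided, H₁ less) = 0.00004
At α=0.01: p < α → reject H₀

reject H₀: yes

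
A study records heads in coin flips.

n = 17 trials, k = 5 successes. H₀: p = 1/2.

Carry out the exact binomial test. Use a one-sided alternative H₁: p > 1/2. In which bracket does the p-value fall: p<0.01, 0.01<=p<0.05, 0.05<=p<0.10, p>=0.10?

p-value bracket: p>=0.10

Exact binomial: n=17, k=5, p₀=1/2=0.5000
P(X≥5) from Σ C(n,i)·p₀^i·(1−p₀)^(n−i)
p-value (one-sided, H₁ greater) = 0.97548
→ bracket: p>=0.10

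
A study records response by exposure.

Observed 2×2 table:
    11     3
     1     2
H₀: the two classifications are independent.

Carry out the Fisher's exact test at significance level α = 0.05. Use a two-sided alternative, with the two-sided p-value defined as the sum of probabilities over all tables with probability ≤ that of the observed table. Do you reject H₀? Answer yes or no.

reject H₀: no

Margins: r₁=14, r₂=3, c₁=12, c₂=5, n=17
p_obs = C(14,11)·C(3,1)/C(17,12); sum pmf over tables with pmf ≤ p_obs
p-value (two-sided) = 0.19118
At α=0.05: p ≥ α → fail to reject H₀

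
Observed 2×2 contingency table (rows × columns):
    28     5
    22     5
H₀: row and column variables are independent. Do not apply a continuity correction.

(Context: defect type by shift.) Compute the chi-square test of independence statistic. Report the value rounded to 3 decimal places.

Row totals [33, 27], col totals [50, 10], n=60
χ² = (28−27.50)²/27.50 + (5−5.50)²/5.50 + (22−22.50)²/22.50 + (5−4.50)²/4.50 = 0.1212
df = 1

test statistic = 0.121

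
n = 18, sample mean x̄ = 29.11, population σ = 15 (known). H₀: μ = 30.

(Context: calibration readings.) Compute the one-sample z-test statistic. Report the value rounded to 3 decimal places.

SE = σ/√n = 15/√18 = 3.5355
z = (x̄−μ₀)/SE = (29.11−30)/3.5355 = -0.2517

test statistic = -0.252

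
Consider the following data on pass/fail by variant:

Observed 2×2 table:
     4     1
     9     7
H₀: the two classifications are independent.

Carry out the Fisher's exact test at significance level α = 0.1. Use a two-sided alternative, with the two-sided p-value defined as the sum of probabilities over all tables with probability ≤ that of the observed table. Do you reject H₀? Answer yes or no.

reject H₀: no

Margins: r₁=5, r₂=16, c₁=13, c₂=8, n=21
p_obs = C(5,4)·C(16,9)/C(21,13); sum pmf over tables with pmf ≤ p_obs
p-value (two-sided) = 0.60647
At α=0.1: p ≥ α → fail to reject H₀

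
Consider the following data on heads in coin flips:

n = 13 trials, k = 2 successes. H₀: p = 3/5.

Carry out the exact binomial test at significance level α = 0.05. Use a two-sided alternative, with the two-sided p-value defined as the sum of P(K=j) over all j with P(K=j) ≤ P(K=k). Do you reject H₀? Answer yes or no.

reject H₀: yes

Exact binomial: n=13, k=2, p₀=3/5=0.6000
P(X=j) = C(n,j)·p₀^j·(1−p₀)^(n−j); p = Σ P(X=j) over j with P(X=j) ≤ P(X=2)
p-value (two-sided) = 0.00132
At α=0.05: p < α → reject H₀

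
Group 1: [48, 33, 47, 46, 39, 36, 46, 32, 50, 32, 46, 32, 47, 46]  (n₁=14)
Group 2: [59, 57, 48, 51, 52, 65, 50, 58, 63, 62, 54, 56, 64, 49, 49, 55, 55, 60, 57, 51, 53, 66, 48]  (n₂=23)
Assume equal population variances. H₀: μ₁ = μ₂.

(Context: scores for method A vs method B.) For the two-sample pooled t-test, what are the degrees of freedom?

df = n₁ + n₂ − 2 = 14 + 23 − 2 = 35

degrees of freedom = 35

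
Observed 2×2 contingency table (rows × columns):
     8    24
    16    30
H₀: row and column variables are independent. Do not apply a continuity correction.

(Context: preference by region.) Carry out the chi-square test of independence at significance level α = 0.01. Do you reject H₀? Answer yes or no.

reject H₀: no

Row totals [32, 46], col totals [24, 54], n=78
χ² = (8−9.85)²/9.85 + (24−22.15)²/22.15 + (16−14.15)²/14.15 + (30−31.85)²/31.85 = 0.8478
df = 1
p-value (upper-tail) = 0.35717
At α=0.01: p ≥ α → fail to reject H₀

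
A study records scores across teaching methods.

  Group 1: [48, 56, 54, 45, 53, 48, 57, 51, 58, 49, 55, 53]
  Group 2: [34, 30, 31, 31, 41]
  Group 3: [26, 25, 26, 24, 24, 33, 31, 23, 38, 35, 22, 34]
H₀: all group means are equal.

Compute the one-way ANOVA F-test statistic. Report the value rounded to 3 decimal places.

Group means [52.25, 33.40, 28.42], grand mean 39.138
SSB = Σnᵢ(x̄ᵢ−x̄)² = 3607.082; SSW = ΣΣ(x−x̄ᵢ)² = 590.367
MSB = 3607.082/2 = 1803.5408; MSW = 590.367/26 = 22.7064
F = MSB/MSW = 79.4287
df = (2, 26)

test statistic = 79.429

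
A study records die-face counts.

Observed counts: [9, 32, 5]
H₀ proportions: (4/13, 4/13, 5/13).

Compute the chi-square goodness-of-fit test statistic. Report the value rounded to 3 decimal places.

n = 46; E_i = n·p_i = [14.15, 14.15, 17.69]
χ² = (9−14.15)²/14.15 + (32−14.15)²/14.15 + (5−17.69)²/17.69 = 33.4837
df = 2

test statistic = 33.484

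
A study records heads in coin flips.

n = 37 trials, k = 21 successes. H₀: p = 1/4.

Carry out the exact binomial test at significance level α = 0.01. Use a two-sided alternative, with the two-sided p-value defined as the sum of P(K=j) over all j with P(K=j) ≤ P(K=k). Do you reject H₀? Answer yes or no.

Exact binomial: n=37, k=21, p₀=1/4=0.2500
P(X=j) = C(n,j)·p₀^j·(1−p₀)^(n−j); p = Σ P(X=j) over j with P(X=j) ≤ P(X=21)
p-value (two-sided) = 0.00006
At α=0.01: p < α → reject H₀

reject H₀: yes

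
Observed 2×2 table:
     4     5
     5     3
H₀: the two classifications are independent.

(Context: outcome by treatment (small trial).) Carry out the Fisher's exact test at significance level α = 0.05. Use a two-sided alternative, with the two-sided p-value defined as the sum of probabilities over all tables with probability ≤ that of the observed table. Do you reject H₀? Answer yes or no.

reject H₀: no

Margins: r₁=9, r₂=8, c₁=9, c₂=8, n=17
p_obs = C(9,4)·C(8,5)/C(17,9); sum pmf over tables with pmf ≤ p_obs
p-value (two-sided) = 0.63719
At α=0.05: p ≥ α → fail to reject H₀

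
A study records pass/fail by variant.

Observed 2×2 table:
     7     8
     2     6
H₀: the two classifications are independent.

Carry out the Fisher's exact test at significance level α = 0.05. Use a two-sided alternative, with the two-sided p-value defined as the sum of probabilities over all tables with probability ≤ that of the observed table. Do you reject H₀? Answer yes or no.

reject H₀: no

Margins: r₁=15, r₂=8, c₁=9, c₂=14, n=23
p_obs = C(15,7)·C(8,2)/C(23,9); sum pmf over tables with pmf ≤ p_obs
p-value (two-sided) = 0.39978
At α=0.05: p ≥ α → fail to reject H₀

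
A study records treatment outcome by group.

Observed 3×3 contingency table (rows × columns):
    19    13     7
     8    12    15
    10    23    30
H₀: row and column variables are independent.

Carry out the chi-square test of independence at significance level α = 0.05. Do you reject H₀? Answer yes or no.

reject H₀: yes

Row totals [39, 35, 63], col totals [37, 48, 52], n=137
χ² = (19−10.53)²/10.53 + (13−13.66)²/13.66 + (7−14.80)²/14.80 + (8−9.45)²/9.45 + (12−12.26)²/12.26 + (15−13.28)²/13.28 + (10−17.01)²/17.01 + (23−22.07)²/22.07 + (30−23.91)²/23.91 = 15.8829
df = 4
p-value (upper-tail) = 0.00318
At α=0.05: p < α → reject H₀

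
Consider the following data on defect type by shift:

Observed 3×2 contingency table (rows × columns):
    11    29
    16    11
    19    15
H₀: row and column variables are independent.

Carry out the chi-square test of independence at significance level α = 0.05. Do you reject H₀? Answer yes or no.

Row totals [40, 27, 34], col totals [46, 55], n=101
χ² = (11−18.22)²/18.22 + (29−21.78)²/21.78 + (16−12.30)²/12.30 + (11−14.70)²/14.70 + (19−15.49)²/15.49 + (15−18.51)²/18.51 = 8.7641
df = 2
p-value (upper-tail) = 0.01250
At α=0.05: p < α → reject H₀

reject H₀: yes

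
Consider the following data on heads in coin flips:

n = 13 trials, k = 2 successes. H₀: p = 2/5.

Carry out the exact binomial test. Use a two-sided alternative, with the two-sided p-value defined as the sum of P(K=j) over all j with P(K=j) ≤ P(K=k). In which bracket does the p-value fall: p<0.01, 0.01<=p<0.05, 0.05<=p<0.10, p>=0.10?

p-value bracket: 0.05<=p<0.10

Exact binomial: n=13, k=2, p₀=2/5=0.4000
P(X=j) = C(n,j)·p₀^j·(1−p₀)^(n−j); p = Σ P(X=j) over j with P(X=j) ≤ P(X=2)
p-value (two-sided) = 0.08999
→ bracket: 0.05<=p<0.10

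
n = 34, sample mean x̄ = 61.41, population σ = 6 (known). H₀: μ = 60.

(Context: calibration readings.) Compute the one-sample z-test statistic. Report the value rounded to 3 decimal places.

test statistic = 1.370

SE = σ/√n = 6/√34 = 1.0290
z = (x̄−μ₀)/SE = (61.41−60)/1.0290 = 1.3703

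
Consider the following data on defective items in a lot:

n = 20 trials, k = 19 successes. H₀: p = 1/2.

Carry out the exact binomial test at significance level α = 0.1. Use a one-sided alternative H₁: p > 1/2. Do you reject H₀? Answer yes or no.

Exact binomial: n=20, k=19, p₀=1/2=0.5000
P(X≥19) from Σ C(n,i)·p₀^i·(1−p₀)^(n−i)
p-value (one-sided, H₁ greater) = 0.00002
At α=0.1: p < α → reject H₀

reject H₀: yes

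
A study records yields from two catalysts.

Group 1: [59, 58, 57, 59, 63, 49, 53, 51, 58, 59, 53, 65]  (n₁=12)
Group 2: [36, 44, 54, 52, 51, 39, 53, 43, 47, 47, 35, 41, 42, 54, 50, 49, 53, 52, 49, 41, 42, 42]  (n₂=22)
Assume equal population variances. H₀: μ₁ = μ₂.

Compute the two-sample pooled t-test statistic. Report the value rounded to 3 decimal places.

test statistic = 5.433

x̄₁=57.000, s₁=4.729, n₁=12
x̄₂=46.182, s₂=5.933, n₂=22
s_p² = [11·4.729² + 21·5.933²]/32 = 30.7898
SE = √(s_p²·(1/12+1/22)) = 1.9913
t = (57.000−46.182)/1.9913 = 5.4327
df = 32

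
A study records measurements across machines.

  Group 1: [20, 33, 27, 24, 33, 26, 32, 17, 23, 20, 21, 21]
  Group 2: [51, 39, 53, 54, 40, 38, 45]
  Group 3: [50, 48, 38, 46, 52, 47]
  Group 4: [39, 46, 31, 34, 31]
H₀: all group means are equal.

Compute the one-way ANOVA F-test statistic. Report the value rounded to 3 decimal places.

test statistic = 27.790

Group means [24.75, 45.71, 46.83, 36.20], grand mean 35.967
SSB = Σnᵢ(x̄ᵢ−x̄)² = 2883.655; SSW = ΣΣ(x−x̄ᵢ)² = 899.312
MSB = 2883.655/3 = 961.2183; MSW = 899.312/26 = 34.5889
F = MSB/MSW = 27.7898
df = (3, 26)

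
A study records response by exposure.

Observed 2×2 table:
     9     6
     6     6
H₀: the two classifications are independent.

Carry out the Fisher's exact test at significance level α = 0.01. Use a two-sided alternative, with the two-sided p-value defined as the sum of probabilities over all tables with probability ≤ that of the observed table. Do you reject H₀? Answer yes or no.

reject H₀: no

Margins: r₁=15, r₂=12, c₁=15, c₂=12, n=27
p_obs = C(15,9)·C(12,6)/C(27,15); sum pmf over tables with pmf ≤ p_obs
p-value (two-sided) = 0.70682
At α=0.01: p ≥ α → fail to reject H₀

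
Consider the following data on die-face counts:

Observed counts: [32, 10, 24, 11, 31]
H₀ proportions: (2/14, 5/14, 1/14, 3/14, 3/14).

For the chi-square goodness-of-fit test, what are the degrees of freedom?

df = k − 1 = 5 − 1 = 4

degrees of freedom = 4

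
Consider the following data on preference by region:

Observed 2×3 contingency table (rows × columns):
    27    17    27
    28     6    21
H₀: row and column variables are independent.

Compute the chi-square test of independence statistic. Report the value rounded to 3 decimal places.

Row totals [71, 55], col totals [55, 23, 48], n=126
χ² = (27−30.99)²/30.99 + (17−12.96)²/12.96 + (27−27.05)²/27.05 + (28−24.01)²/24.01 + (6−10.04)²/10.04 + (21−20.95)²/20.95 = 4.0628
df = 2

test statistic = 4.063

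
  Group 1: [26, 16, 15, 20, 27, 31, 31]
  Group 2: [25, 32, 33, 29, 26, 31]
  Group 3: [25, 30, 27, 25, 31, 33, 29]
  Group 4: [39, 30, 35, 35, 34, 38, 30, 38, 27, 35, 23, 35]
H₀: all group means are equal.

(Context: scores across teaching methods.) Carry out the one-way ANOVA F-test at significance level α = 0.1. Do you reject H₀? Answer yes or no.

reject H₀: yes

Group means [23.71, 29.33, 28.57, 33.25], grand mean 29.406
SSB = Σnᵢ(x̄ᵢ−x̄)² = 408.993; SSW = ΣΣ(x−x̄ᵢ)² = 636.726
MSB = 408.993/3 = 136.3309; MSW = 636.726/28 = 22.7402
F = MSB/MSW = 5.9951
df = (3, 28)
p-value (upper-tail) = 0.00274
At α=0.1: p < α → reject H₀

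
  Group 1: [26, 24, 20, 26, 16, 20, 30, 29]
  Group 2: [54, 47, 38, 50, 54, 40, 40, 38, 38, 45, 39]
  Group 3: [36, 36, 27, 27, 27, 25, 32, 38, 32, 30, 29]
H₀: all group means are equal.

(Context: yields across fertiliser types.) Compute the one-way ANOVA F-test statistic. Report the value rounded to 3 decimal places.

Group means [23.88, 43.91, 30.82], grand mean 33.767
SSB = Σnᵢ(x̄ᵢ−x̄)² = 2009.946; SSW = ΣΣ(x−x̄ᵢ)² = 765.420
MSB = 2009.946/2 = 1004.9731; MSW = 765.420/27 = 28.3489
F = MSB/MSW = 35.4502
df = (2, 27)

test statistic = 35.450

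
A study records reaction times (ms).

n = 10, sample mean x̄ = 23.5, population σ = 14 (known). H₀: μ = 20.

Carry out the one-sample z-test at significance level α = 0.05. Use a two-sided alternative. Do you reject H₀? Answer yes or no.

reject H₀: no

SE = σ/√n = 14/√10 = 4.4272
z = (x̄−μ₀)/SE = (23.5−20)/4.4272 = 0.7906
p-value (two-sided) = 0.42920
At α=0.05: p ≥ α → fail to reject H₀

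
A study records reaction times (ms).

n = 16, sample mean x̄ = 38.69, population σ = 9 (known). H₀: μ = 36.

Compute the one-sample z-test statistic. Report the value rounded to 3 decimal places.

test statistic = 1.196

SE = σ/√n = 9/√16 = 2.2500
z = (x̄−μ₀)/SE = (38.69−36)/2.2500 = 1.1956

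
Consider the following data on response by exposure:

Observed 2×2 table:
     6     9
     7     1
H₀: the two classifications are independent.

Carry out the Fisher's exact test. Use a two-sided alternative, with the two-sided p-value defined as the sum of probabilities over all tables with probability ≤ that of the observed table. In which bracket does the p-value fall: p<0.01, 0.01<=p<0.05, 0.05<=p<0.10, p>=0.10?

p-value bracket: 0.05<=p<0.10

Margins: r₁=15, r₂=8, c₁=13, c₂=10, n=23
p_obs = C(15,6)·C(8,7)/C(23,13); sum pmf over tables with pmf ≤ p_obs
p-value (two-sided) = 0.07430
→ bracket: 0.05<=p<0.10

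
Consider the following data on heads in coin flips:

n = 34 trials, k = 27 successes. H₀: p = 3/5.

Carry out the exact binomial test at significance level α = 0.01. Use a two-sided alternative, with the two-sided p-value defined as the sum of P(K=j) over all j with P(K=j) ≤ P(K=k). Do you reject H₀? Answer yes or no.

Exact binomial: n=34, k=27, p₀=3/5=0.6000
P(X=j) = C(n,j)·p₀^j·(1−p₀)^(n−j); p = Σ P(X=j) over j with P(X=j) ≤ P(X=27)
p-value (two-sided) = 0.02224
At α=0.01: p ≥ α → fail to reject H₀

reject H₀: no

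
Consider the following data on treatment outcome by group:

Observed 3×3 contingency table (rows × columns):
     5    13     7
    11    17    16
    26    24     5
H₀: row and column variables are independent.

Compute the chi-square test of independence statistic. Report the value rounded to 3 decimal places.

test statistic = 14.472

Row totals [25, 44, 55], col totals [42, 54, 28], n=124
χ² = (5−8.47)²/8.47 + (13−10.89)²/10.89 + (7−5.65)²/5.65 + (11−14.90)²/14.90 + (17−19.16)²/19.16 + (16−9.94)²/9.94 + (26−18.63)²/18.63 + (24−23.95)²/23.95 + (5−12.42)²/12.42 = 14.4720
df = 4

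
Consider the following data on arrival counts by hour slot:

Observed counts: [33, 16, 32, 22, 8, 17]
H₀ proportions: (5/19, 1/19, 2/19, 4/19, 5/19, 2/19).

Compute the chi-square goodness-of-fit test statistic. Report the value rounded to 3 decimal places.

test statistic = 59.640

n = 128; E_i = n·p_i = [33.68, 6.74, 13.47, 26.95, 33.68, 13.47]
χ² = (33−33.68)²/33.68 + (16−6.74)²/6.74 + (32−13.47)²/13.47 + (22−26.95)²/26.95 + (8−33.68)²/33.68 + (17−13.47)²/13.47 = 59.6398
df = 5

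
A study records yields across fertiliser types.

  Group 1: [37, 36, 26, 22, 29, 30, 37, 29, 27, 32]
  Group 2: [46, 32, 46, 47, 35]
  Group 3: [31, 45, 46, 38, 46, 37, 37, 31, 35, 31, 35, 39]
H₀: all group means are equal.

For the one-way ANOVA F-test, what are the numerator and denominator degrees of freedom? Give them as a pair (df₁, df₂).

k = 3 groups, N = 27 total
df = (k−1, N−k) = (3−1, 27−3) = (2, 24)

degrees of freedom = [2, 24]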